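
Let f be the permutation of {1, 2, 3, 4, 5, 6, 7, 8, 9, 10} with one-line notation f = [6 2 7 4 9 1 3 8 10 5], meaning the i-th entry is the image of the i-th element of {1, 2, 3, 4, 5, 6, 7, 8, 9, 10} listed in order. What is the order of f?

Writing f as disjoint cycles, the cycle lengths are 3, 2, 2, 1, 1, 1.
The order is lcm(3, 2, 2) = 6.

6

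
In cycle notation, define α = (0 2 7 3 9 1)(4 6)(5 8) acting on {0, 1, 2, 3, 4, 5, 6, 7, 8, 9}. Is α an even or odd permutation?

The cycle lengths are 6, 2, 2.
A cycle is odd iff its length is even; α has 3 even-length cycles, so sgn(α) = (−1)^3 and α is odd.

odd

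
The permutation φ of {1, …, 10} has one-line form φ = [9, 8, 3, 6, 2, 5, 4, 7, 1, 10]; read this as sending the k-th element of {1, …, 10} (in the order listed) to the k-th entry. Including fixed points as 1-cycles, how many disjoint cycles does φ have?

The cycle decomposition is (1, 9)(2, 8, 7, 4, 6, 5)(3)(10), which has 4 cycles (counting 1-cycles).

4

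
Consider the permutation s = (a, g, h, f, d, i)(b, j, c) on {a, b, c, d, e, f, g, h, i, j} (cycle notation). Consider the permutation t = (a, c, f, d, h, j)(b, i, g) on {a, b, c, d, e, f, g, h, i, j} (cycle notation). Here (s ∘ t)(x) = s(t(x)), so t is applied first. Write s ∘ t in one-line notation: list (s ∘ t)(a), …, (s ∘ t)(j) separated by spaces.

b a d f e i j c h g

(s ∘ t)(x) = s(t(x)). Computing each image: s(t(a)) = s(c) = b, s(t(b)) = s(i) = a, s(t(c)) = s(f) = d, s(t(d)) = s(h) = f, s(t(e)) = s(e) = e, s(t(f)) = s(d) = i, s(t(g)) = s(b) = j, s(t(h)) = s(j) = c, s(t(i)) = s(g) = h, s(t(j)) = s(a) = g.
Hence s ∘ t = [b a d f e i j c h g].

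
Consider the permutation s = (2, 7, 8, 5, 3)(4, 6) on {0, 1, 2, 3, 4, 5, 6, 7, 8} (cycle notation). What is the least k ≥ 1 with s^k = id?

The cycle type of s is (5, 2, 1, 1).
The order is lcm(5, 2) = 10.

10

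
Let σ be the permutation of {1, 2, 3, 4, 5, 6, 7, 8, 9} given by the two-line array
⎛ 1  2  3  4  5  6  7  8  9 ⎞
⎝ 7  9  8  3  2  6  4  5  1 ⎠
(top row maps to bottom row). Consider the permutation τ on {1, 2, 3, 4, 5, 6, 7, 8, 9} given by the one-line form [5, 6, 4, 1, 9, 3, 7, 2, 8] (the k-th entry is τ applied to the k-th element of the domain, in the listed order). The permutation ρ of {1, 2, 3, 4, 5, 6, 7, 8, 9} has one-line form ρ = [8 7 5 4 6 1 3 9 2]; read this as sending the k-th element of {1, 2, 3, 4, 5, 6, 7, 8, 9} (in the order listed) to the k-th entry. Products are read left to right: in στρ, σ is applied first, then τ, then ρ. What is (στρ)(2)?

Apply the permutations in order: σ(2) = 9, then τ(9) = 8, then ρ(8) = 9. So (στρ)(2) = 9.

9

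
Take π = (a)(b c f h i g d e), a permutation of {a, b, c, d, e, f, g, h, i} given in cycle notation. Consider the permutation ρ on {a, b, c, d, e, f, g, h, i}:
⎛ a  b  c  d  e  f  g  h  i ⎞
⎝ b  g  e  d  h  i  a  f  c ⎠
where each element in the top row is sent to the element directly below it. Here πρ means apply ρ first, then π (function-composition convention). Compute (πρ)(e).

i

ρ(e) = h, then π(h) = i; composing gives (πρ)(e) = i.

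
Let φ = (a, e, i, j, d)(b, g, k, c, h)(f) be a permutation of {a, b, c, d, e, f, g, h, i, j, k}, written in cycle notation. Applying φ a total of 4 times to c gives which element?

k

c lies in the 5-cycle (b, g, k, c, h).
Advancing 4 steps from c: c → h → b → g → k.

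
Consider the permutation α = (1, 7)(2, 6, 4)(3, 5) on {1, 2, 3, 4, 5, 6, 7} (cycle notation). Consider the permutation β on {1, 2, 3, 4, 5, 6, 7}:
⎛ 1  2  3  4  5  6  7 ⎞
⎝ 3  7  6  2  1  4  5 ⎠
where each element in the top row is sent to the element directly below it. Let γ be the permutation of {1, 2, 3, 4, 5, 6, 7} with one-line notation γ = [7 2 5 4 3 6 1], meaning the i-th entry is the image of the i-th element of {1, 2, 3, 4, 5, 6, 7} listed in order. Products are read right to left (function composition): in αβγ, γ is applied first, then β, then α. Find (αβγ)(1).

3

Chase 1: γ(1) = 7; β(7) = 5; α(5) = 3. Hence (αβγ)(1) = 3.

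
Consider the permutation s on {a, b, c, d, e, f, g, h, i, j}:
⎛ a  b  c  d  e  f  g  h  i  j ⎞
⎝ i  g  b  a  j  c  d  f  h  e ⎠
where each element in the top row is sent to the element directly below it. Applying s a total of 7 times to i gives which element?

Tracing i → h → … returns to i after 8 steps, so i lies in an 8-cycle (a i h f c b g d).
Stepping 7 places around the cycle: i → h → f → c → b → g → d → a.

a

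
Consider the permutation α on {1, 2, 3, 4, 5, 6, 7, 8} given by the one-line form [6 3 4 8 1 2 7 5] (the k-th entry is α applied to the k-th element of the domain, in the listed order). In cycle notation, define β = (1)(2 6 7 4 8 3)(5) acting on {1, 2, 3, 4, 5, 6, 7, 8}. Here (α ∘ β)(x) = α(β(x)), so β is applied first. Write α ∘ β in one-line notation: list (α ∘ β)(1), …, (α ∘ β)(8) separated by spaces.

(α ∘ β)(x) = α(β(x)). Computing each image: α(β(1)) = α(1) = 6, α(β(2)) = α(6) = 2, α(β(3)) = α(2) = 3, α(β(4)) = α(8) = 5, α(β(5)) = α(5) = 1, α(β(6)) = α(7) = 7, α(β(7)) = α(4) = 8, α(β(8)) = α(3) = 4.
Hence α ∘ β = [6 2 3 5 1 7 8 4].

6 2 3 5 1 7 8 4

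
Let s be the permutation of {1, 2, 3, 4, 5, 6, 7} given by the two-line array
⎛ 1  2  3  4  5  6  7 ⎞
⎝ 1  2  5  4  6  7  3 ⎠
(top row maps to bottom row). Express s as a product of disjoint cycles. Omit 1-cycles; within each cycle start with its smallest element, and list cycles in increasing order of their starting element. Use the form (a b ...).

From 3: 3 → 5 → 6 → 7 → 3, closing the cycle (3 5 6 7).
Continuing from each remaining unvisited element yields (3 5 6 7).

(3 5 6 7)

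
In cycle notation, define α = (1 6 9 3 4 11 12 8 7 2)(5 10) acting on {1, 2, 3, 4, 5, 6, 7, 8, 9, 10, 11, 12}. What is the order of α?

10

The disjoint cycles have lengths 10, 2.
The order is lcm(10, 2) = 10.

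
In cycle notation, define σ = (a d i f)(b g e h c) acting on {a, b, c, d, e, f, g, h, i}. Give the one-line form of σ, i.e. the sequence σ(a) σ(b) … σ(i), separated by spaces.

Each element maps to the next entry in its cycle (wrapping to the front): a→d, b→g, c→b, d→i, e→h, f→a, g→e, h→c, i→f.
Listing these in domain order gives d g b i h a e c f.

d g b i h a e c f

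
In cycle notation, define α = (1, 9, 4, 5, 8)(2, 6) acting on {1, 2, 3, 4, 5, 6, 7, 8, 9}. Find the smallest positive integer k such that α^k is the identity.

10

The cycle type of α is (5, 2, 1, 1).
The order is lcm(5, 2) = 10.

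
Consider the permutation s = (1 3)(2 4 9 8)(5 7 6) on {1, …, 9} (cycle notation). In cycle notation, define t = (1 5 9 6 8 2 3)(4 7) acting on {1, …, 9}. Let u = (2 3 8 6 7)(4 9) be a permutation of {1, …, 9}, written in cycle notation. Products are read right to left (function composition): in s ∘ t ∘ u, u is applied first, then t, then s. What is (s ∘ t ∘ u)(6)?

9

Apply the permutations in order: u(6) = 7, then t(7) = 4, then s(4) = 9. So (s ∘ t ∘ u)(6) = 9.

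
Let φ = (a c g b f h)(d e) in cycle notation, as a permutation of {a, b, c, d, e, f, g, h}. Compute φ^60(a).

a

a lies in the 6-cycle (a c g b f h).
On a 6-cycle, φ^6 is the identity, so φ^60 = φ^0 there (60 ≡ 0 mod 6).
So φ^60(a) = a.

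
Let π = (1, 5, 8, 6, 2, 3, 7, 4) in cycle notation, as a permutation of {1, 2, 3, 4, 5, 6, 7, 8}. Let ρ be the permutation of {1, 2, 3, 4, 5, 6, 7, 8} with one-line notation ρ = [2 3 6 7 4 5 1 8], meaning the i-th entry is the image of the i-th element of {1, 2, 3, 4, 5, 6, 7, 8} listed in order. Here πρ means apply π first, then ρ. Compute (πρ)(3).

1

(πρ)(3) = ρ(π(3)). π(3) = 7, then ρ(7) = 1. So (πρ)(3) = 1.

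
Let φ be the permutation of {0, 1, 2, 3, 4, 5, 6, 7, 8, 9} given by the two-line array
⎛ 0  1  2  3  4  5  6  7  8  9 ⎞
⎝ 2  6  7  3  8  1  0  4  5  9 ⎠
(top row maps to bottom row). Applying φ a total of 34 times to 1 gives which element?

0

Tracing 1 → 6 → … returns to 1 after 8 steps, so 1 lies in an 8-cycle (0 2 7 4 8 5 1 6).
On an 8-cycle, φ^8 is the identity, so φ^34 = φ^2 there (34 ≡ 2 mod 8).
Stepping 2 places around the cycle: 1 → 6 → 0.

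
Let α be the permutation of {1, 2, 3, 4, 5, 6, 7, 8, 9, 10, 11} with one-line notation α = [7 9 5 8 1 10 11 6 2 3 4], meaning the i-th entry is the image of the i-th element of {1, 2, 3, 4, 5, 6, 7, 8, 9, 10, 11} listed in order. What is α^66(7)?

Tracing 7 → 11 → … returns to 7 after 9 steps, so 7 lies in a 9-cycle (1, 7, 11, 4, 8, 6, 10, 3, 5).
Since the cycle has length 9, α^66 acts on it the same as α^3 (66 mod 9 = 3).
Advancing 3 steps from 7: 7 → 11 → 4 → 8.

8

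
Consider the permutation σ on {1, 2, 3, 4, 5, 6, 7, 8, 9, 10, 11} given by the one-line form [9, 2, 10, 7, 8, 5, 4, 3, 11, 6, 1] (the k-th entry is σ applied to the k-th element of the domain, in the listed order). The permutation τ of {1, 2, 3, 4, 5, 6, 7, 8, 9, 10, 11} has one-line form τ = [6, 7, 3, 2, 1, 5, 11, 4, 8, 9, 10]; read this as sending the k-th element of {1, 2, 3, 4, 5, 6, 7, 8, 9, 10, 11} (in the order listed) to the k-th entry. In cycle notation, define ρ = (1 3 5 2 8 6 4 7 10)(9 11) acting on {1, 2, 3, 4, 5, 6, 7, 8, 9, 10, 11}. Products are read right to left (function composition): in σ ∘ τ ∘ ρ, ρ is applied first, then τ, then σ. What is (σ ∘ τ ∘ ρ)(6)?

2

Chase 6: ρ(6) = 4; τ(4) = 2; σ(2) = 2. Hence (σ ∘ τ ∘ ρ)(6) = 2.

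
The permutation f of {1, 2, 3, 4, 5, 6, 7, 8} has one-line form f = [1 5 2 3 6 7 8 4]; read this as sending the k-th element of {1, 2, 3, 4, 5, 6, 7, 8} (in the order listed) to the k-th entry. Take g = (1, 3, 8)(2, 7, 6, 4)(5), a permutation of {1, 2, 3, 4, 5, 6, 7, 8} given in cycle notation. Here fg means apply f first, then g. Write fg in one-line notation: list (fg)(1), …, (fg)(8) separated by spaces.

3 5 7 8 4 6 1 2

For each element, apply f then g: 1 → 1 → 3; 2 → 5 → 5; 3 → 2 → 7; 4 → 3 → 8; 5 → 6 → 4; 6 → 7 → 6; 7 → 8 → 1; 8 → 4 → 2.
Collecting the images, fg = [3 5 7 8 4 6 1 2].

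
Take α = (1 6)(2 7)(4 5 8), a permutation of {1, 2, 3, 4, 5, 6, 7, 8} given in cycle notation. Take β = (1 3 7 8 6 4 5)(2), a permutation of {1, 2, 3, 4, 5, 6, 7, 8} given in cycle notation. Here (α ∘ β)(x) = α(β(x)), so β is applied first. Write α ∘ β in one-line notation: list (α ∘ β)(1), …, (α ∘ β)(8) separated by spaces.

3 7 2 8 6 5 4 1

For each element, apply β then α: 1 → 3 → 3; 2 → 2 → 7; 3 → 7 → 2; 4 → 5 → 8; 5 → 1 → 6; 6 → 4 → 5; 7 → 8 → 4; 8 → 6 → 1.
Collecting the images, α ∘ β = [3 7 2 8 6 5 4 1].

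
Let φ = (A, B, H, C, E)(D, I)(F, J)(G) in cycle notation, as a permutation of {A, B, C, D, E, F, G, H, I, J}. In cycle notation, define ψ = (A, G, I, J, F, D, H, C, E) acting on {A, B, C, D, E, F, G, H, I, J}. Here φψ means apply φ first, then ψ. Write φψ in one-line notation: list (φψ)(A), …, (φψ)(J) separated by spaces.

Chase each element through φ then ψ: A → B → B; B → H → C; C → E → A; D → I → J; E → A → G; F → J → F; G → G → I; H → C → E; I → D → H; J → F → D.
So φψ in one-line form is B C A J G F I E H D.

B C A J G F I E H D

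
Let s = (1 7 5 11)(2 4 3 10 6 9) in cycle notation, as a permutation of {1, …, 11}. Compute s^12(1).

1 lies in the 4-cycle (1 7 5 11).
On a 4-cycle, s^4 is the identity, so s^12 = s^0 there (12 ≡ 0 mod 4).
So s^12(1) = 1.

1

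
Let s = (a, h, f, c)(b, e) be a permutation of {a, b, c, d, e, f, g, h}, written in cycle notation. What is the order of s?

4

The cycle type of s is (4, 2, 1, 1).
The order of s is the least common multiple of its cycle lengths: lcm(4, 2) = 4.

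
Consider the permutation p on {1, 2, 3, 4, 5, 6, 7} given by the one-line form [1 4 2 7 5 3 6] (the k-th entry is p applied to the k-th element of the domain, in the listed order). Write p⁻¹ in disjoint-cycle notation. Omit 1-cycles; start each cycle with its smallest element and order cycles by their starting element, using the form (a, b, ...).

The cycle decomposition of p is (2, 4, 7, 6, 3).
The inverse reverses every cycle; in canonical form, p⁻¹ = (2, 3, 6, 7, 4).

(2, 3, 6, 7, 4)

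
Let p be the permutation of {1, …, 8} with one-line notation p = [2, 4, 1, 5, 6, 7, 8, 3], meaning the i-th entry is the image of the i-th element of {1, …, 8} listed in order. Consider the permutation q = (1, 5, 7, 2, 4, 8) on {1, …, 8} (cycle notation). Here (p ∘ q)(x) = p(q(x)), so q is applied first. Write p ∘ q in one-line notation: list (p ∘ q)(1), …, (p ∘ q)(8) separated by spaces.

6 5 1 3 8 7 4 2

(p ∘ q)(x) = p(q(x)). Computing each image: p(q(1)) = p(5) = 6, p(q(2)) = p(4) = 5, p(q(3)) = p(3) = 1, p(q(4)) = p(8) = 3, p(q(5)) = p(7) = 8, p(q(6)) = p(6) = 7, p(q(7)) = p(2) = 4, p(q(8)) = p(1) = 2.
Hence p ∘ q = [6 5 1 3 8 7 4 2].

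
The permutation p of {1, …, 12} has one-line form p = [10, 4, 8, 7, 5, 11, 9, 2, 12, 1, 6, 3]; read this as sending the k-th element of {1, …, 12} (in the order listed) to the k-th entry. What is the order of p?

14

The disjoint-cycle form of p has cycle lengths 7, 2, 2, 1.
The order of p is the least common multiple of its cycle lengths: lcm(7, 2, 2) = 14.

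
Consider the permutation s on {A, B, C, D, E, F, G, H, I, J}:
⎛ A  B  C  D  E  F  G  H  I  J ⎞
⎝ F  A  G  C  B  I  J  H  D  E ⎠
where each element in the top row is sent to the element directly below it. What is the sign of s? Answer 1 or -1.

1

In disjoint-cycle form the cycle lengths are 9, 1.
A cycle is odd iff its length is even; s has 0 even-length cycles, so sgn(s) = (−1)^0 and s is even.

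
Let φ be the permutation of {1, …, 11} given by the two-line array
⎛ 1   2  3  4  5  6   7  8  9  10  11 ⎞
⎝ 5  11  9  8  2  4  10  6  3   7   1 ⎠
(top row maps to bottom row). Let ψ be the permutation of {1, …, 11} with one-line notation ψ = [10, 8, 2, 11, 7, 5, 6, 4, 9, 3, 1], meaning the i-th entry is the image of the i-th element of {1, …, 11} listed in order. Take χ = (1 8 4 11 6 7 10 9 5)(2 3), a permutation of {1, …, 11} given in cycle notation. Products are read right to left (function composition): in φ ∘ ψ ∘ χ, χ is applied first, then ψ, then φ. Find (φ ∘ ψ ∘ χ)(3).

Chase 3: χ(3) = 2; ψ(2) = 8; φ(8) = 6. Hence (φ ∘ ψ ∘ χ)(3) = 6.

6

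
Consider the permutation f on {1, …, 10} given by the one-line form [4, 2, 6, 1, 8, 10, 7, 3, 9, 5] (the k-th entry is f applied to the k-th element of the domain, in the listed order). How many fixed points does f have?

The fixed points (elements with f(x) = x) are {2, 7, 9}, so there are 3.

3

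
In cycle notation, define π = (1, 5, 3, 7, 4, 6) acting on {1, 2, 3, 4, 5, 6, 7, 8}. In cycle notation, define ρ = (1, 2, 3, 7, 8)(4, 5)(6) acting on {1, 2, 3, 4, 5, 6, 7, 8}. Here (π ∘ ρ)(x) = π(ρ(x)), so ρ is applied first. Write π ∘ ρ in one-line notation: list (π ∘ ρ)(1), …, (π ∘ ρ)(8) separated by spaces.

(π ∘ ρ)(x) = π(ρ(x)). Computing each image: π(ρ(1)) = π(2) = 2, π(ρ(2)) = π(3) = 7, π(ρ(3)) = π(7) = 4, π(ρ(4)) = π(5) = 3, π(ρ(5)) = π(4) = 6, π(ρ(6)) = π(6) = 1, π(ρ(7)) = π(8) = 8, π(ρ(8)) = π(1) = 5.
Hence π ∘ ρ = [2 7 4 3 6 1 8 5].

2 7 4 3 6 1 8 5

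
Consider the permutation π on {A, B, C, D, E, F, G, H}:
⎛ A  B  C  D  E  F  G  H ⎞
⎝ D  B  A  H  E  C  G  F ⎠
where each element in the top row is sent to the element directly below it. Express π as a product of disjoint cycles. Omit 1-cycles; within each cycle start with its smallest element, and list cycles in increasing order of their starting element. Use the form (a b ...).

From A: A → D → H → F → C → A, closing the cycle (A D H F C).
Repeating from the next unused element and collecting all non-trivial cycles gives (A D H F C).

(A D H F C)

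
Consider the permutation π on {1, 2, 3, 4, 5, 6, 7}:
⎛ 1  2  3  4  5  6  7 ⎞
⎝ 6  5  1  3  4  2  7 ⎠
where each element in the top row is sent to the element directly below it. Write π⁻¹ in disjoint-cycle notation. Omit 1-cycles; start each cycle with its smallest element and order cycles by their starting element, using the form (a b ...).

(1 3 4 5 2 6)

The cycle decomposition of π is (1 6 2 5 4 3).
Reversing each cycle (and rotating so the smallest element leads) gives π⁻¹ = (1 3 4 5 2 6).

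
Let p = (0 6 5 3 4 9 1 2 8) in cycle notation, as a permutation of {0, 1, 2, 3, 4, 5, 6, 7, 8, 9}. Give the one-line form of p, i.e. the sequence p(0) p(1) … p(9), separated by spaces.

6 2 8 4 9 3 5 7 0 1

Image by image: 0↦6, 1↦2, 2↦8, 3↦4, 4↦9, 5↦3, 6↦5, 7↦7, 8↦0, 9↦1.
Listing these in domain order gives 6 2 8 4 9 3 5 7 0 1.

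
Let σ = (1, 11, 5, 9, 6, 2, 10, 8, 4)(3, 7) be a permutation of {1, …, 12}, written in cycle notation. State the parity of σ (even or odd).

The cycle lengths are 9, 2, 1.
A cycle of length ℓ contributes ℓ−1 transpositions, so σ is a product of 8 + 1 = 9 transpositions — odd.

odd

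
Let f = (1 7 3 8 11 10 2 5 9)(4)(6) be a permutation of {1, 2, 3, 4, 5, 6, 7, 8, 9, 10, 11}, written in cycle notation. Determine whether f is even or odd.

The cycle lengths are 9, 1, 1.
A cycle is odd iff its length is even; f has 0 even-length cycles, so sgn(f) = (−1)^0 and f is even.

even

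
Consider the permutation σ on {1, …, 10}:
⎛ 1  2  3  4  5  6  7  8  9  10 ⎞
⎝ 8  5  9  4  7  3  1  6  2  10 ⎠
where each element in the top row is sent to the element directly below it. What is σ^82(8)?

3

Tracing 8 → 6 → … returns to 8 after 8 steps, so 8 lies in an 8-cycle (1, 8, 6, 3, 9, 2, 5, 7).
Since the cycle has length 8, σ^82 acts on it the same as σ^2 (82 mod 8 = 2).
Advancing 2 steps from 8: 8 → 6 → 3.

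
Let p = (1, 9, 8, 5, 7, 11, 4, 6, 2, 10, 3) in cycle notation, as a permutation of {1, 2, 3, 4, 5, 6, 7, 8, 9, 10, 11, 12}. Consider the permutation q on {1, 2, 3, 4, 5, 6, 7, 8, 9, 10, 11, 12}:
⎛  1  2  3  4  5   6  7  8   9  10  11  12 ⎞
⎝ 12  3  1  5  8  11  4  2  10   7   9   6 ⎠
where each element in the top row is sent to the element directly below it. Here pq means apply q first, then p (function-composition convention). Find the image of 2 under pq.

1

q(2) = 3, then p(3) = 1; composing gives (pq)(2) = 1.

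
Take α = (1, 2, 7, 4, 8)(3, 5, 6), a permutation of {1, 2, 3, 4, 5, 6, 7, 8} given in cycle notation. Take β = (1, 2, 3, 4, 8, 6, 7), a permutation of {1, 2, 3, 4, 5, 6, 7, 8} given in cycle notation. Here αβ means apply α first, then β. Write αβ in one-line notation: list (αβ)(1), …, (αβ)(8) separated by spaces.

For each element, apply α then β: 1 → 2 → 3; 2 → 7 → 1; 3 → 5 → 5; 4 → 8 → 6; 5 → 6 → 7; 6 → 3 → 4; 7 → 4 → 8; 8 → 1 → 2.
So αβ in one-line form is 3 1 5 6 7 4 8 2.

3 1 5 6 7 4 8 2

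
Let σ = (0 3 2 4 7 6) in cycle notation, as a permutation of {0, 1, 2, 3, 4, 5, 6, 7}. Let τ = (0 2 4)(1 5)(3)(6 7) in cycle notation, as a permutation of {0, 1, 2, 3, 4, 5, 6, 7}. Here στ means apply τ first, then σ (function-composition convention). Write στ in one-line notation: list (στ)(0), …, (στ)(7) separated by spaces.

(στ)(x) = σ(τ(x)). Computing each image: σ(τ(0)) = σ(2) = 4, σ(τ(1)) = σ(5) = 5, σ(τ(2)) = σ(4) = 7, σ(τ(3)) = σ(3) = 2, σ(τ(4)) = σ(0) = 3, σ(τ(5)) = σ(1) = 1, σ(τ(6)) = σ(7) = 6, σ(τ(7)) = σ(6) = 0.
Hence στ = [4 5 7 2 3 1 6 0].

4 5 7 2 3 1 6 0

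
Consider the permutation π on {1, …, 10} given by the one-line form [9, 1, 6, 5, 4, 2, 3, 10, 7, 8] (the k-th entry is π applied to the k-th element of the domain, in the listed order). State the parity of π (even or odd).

odd

In disjoint-cycle form the cycle lengths are 6, 2, 2.
A cycle is odd iff its length is even; π has 3 even-length cycles, so sgn(π) = (−1)^3 and π is odd.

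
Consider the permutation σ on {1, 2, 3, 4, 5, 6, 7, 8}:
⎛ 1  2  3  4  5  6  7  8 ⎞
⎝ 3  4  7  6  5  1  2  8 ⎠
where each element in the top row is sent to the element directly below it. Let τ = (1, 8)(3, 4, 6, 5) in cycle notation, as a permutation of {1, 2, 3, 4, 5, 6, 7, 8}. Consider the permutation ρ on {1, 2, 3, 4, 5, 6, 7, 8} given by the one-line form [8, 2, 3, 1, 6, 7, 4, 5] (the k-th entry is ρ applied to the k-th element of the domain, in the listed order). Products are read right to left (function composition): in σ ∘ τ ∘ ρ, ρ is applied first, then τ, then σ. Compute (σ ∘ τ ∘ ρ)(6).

Apply the permutations in order: ρ(6) = 7, then τ(7) = 7, then σ(7) = 2. So (σ ∘ τ ∘ ρ)(6) = 2.

2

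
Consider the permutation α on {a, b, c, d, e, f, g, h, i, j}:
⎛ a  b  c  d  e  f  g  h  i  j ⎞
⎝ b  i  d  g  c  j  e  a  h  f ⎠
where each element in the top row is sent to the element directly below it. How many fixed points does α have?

0

No element satisfies α(x) = x, so there are 0 fixed points.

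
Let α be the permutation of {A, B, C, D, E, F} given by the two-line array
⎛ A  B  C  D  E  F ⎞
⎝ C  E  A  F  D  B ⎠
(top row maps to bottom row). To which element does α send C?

The entry below C in the array is A, so α(C) = A.

A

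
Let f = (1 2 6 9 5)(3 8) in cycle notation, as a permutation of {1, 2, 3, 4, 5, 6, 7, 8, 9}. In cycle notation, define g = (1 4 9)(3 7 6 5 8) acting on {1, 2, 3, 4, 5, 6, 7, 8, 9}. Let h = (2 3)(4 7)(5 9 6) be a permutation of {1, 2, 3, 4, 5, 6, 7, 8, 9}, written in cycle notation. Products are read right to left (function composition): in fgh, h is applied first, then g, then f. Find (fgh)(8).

Chase 8: h(8) = 8; g(8) = 3; f(3) = 8. Hence (fgh)(8) = 8.

8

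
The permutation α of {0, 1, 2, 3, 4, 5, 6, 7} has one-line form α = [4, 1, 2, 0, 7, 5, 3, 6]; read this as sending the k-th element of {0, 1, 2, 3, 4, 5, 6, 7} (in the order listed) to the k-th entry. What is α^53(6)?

Tracing 6 → 3 → … returns to 6 after 5 steps, so 6 lies in a 5-cycle (0, 4, 7, 6, 3).
Since the cycle has length 5, α^53 acts on it the same as α^3 (53 mod 5 = 3).
Advancing 3 steps from 6: 6 → 3 → 0 → 4.

4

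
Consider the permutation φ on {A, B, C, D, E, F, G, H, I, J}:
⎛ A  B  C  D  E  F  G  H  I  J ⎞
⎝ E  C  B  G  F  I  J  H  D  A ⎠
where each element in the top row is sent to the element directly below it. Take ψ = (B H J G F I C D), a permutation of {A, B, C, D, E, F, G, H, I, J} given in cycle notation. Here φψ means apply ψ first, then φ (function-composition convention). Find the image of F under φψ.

(φψ)(F) = φ(ψ(F)). ψ(F) = I, then φ(I) = D. So (φψ)(F) = D.

D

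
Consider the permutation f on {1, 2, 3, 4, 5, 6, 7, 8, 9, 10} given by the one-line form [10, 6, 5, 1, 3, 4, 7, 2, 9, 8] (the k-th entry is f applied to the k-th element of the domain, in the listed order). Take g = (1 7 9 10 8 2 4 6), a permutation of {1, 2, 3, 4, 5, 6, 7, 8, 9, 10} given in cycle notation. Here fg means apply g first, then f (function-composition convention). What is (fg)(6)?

10

g(6) = 1, then f(1) = 10; composing gives (fg)(6) = 10.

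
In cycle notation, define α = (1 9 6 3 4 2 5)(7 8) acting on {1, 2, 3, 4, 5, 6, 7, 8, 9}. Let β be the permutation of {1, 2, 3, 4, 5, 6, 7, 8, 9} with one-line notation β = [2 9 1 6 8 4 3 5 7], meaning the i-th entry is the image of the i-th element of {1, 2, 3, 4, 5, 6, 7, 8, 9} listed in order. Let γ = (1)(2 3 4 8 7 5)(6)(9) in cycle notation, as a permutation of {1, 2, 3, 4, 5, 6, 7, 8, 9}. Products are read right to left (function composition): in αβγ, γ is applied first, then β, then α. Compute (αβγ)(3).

3

Apply the permutations in order: γ(3) = 4, then β(4) = 6, then α(6) = 3. So (αβγ)(3) = 3.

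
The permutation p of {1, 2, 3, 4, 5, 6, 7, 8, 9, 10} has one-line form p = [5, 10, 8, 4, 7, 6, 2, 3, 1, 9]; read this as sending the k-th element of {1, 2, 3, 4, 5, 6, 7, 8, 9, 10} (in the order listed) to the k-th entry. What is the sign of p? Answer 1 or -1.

In disjoint-cycle form the cycle lengths are 6, 2, 1, 1.
A cycle is odd iff its length is even; p has 2 even-length cycles, so sgn(p) = (−1)^2 and p is even.

1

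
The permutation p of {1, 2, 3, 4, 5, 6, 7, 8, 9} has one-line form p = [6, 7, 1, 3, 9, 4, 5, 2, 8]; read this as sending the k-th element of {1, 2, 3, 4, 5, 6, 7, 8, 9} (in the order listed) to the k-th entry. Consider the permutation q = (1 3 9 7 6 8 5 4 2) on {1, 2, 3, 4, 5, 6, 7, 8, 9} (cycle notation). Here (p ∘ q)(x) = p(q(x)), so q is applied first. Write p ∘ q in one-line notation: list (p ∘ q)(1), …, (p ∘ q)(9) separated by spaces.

1 6 8 7 3 2 4 9 5

For each element, apply q then p: 1 → 3 → 1; 2 → 1 → 6; 3 → 9 → 8; 4 → 2 → 7; 5 → 4 → 3; 6 → 8 → 2; 7 → 6 → 4; 8 → 5 → 9; 9 → 7 → 5.
So p ∘ q in one-line form is 1 6 8 7 3 2 4 9 5.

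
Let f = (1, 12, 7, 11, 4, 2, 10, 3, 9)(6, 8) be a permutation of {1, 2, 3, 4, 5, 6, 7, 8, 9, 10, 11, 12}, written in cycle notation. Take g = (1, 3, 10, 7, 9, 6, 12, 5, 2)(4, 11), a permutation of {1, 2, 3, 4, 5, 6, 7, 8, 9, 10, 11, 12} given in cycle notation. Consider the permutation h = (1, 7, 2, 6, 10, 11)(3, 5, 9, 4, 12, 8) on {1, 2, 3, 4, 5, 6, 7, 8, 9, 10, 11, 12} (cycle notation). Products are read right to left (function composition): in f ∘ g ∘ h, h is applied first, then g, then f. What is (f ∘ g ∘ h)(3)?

Apply the permutations in order: h(3) = 5, then g(5) = 2, then f(2) = 10. So (f ∘ g ∘ h)(3) = 10.

10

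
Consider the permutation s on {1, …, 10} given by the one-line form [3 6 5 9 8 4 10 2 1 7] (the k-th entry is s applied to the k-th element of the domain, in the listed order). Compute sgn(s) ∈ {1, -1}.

In disjoint-cycle form the cycle lengths are 8, 2.
A cycle is odd iff its length is even; s has 2 even-length cycles, so sgn(s) = (−1)^2 and s is even.

1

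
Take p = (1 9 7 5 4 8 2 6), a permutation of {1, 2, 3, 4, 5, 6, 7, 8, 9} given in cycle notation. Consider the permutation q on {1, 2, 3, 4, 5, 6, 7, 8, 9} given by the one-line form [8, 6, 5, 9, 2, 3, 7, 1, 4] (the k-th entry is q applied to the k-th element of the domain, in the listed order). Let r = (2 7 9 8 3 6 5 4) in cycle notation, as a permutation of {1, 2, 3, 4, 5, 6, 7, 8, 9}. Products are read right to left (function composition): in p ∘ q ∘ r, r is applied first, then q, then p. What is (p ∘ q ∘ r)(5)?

7

Chase 5: r(5) = 4; q(4) = 9; p(9) = 7. Hence (p ∘ q ∘ r)(5) = 7.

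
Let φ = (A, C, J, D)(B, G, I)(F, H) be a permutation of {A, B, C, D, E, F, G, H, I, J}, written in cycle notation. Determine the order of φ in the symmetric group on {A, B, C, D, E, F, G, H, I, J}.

12

The disjoint cycles have lengths 4, 3, 2, 1.
The order is lcm(4, 3, 2) = 12.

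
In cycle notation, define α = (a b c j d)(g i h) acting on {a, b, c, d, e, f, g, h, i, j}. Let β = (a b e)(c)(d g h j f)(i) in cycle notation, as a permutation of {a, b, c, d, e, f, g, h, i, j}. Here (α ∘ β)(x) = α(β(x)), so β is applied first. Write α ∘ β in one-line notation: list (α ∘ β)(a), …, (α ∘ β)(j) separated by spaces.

c e j i b a g d h f

(α ∘ β)(x) = α(β(x)). Computing each image: α(β(a)) = α(b) = c, α(β(b)) = α(e) = e, α(β(c)) = α(c) = j, α(β(d)) = α(g) = i, α(β(e)) = α(a) = b, α(β(f)) = α(d) = a, α(β(g)) = α(h) = g, α(β(h)) = α(j) = d, α(β(i)) = α(i) = h, α(β(j)) = α(f) = f.
Hence α ∘ β = [c e j i b a g d h f].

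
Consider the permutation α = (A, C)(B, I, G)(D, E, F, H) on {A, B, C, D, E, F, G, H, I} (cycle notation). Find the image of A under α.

C

In the cycle (A, C), A is followed by C, so α(A) = C.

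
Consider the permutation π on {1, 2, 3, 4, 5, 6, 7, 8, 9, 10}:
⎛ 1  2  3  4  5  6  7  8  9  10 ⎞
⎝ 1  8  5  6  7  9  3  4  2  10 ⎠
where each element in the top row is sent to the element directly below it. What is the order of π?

Writing π as disjoint cycles, the cycle lengths are 5, 3, 1, 1.
Since disjoint cycles commute, ord(π) = lcm(5, 3) = 15.

15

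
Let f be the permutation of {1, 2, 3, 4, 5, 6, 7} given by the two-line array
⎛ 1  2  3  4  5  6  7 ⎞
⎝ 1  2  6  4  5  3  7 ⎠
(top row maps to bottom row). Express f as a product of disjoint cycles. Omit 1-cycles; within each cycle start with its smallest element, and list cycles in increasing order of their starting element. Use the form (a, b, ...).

(3, 6)

Start at 3 and follow images: 3 → 6 → 3, giving the cycle (3, 6).
Continuing from each remaining unvisited element yields (3, 6).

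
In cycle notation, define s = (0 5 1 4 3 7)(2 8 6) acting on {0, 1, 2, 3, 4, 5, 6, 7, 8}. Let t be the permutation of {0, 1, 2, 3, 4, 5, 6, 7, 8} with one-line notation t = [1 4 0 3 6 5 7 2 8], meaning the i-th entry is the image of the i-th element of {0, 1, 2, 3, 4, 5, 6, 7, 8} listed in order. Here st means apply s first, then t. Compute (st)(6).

(st)(6) = t(s(6)). s(6) = 2, then t(2) = 0. So (st)(6) = 0.

0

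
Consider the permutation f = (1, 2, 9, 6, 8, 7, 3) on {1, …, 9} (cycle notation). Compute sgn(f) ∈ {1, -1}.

The cycle lengths are 7, 1, 1.
A cycle of length ℓ contributes ℓ−1 transpositions, so f is a product of 6 transpositions — even.

1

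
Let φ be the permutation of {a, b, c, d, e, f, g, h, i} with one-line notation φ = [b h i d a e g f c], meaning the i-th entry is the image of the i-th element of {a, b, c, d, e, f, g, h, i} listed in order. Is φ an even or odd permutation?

In disjoint-cycle form the cycle lengths are 5, 2, 1, 1.
A cycle is odd iff its length is even; φ has 1 even-length cycle, so sgn(φ) = (−1)^1 and φ is odd.

odd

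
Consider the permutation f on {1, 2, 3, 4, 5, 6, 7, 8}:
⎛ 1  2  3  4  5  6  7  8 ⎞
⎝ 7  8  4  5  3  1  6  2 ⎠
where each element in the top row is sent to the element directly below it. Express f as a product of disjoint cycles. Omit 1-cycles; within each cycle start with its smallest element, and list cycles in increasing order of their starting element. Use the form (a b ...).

Iterating f from 1 gives 1 → 7 → 6 → 1; that is the 3-cycle (1 7 6).
Repeating from the next unused element and collecting all non-trivial cycles gives (1 7 6)(2 8)(3 4 5).

(1 7 6)(2 8)(3 4 5)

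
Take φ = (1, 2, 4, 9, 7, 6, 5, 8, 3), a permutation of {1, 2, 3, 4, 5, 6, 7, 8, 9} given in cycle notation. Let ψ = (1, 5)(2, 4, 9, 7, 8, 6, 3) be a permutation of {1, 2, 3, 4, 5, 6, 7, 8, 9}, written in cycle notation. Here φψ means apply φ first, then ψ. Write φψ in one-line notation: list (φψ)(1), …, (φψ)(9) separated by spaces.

For each element, apply φ then ψ: 1 → 2 → 4; 2 → 4 → 9; 3 → 1 → 5; 4 → 9 → 7; 5 → 8 → 6; 6 → 5 → 1; 7 → 6 → 3; 8 → 3 → 2; 9 → 7 → 8.
So φψ in one-line form is 4 9 5 7 6 1 3 2 8.

4 9 5 7 6 1 3 2 8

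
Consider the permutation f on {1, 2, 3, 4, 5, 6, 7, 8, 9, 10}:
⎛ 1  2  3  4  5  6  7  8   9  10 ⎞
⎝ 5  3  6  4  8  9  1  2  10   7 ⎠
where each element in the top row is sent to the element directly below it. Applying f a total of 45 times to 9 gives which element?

Tracing 9 → 10 → … returns to 9 after 9 steps, so 9 lies in a 9-cycle (1, 5, 8, 2, 3, 6, 9, 10, 7).
Since the cycle has length 9, f^45 acts on it the same as f^0 (45 mod 9 = 0).
So f^45(9) = 9.

9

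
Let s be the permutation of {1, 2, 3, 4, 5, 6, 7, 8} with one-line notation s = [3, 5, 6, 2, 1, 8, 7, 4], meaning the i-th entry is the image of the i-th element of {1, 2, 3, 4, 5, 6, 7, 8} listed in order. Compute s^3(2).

3

Tracing 2 → 5 → … returns to 2 after 7 steps, so 2 lies in a 7-cycle (1, 3, 6, 8, 4, 2, 5).
Advancing 3 steps from 2: 2 → 5 → 1 → 3.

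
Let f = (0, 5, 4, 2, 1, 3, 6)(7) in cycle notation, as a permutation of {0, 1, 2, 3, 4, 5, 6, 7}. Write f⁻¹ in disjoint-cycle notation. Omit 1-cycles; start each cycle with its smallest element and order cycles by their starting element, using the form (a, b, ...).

The inverse reverses each cycle.
After reversing and putting each cycle's least element first, f⁻¹ = (0, 6, 3, 1, 2, 4, 5).

(0, 6, 3, 1, 2, 4, 5)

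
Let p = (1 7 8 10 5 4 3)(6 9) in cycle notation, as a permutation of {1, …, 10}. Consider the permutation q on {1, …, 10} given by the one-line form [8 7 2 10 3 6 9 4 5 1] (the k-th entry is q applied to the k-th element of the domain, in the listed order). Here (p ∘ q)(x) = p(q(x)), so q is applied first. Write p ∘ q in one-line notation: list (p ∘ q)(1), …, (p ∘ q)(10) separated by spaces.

10 8 2 5 1 9 6 3 4 7

(p ∘ q)(x) = p(q(x)). Computing each image: p(q(1)) = p(8) = 10, p(q(2)) = p(7) = 8, p(q(3)) = p(2) = 2, p(q(4)) = p(10) = 5, p(q(5)) = p(3) = 1, p(q(6)) = p(6) = 9, p(q(7)) = p(9) = 6, p(q(8)) = p(4) = 3, p(q(9)) = p(5) = 4, p(q(10)) = p(1) = 7.
Hence p ∘ q = [10 8 2 5 1 9 6 3 4 7].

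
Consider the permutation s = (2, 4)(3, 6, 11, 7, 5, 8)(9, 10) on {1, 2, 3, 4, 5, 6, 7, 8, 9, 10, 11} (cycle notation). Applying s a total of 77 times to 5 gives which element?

7

5 lies in the 6-cycle (3, 6, 11, 7, 5, 8).
Powers repeat with period 6 on this cycle, and 77 mod 6 = 5, so s^77(5) = s^5(5).
Stepping 5 places around the cycle: 5 → 8 → 3 → 6 → 11 → 7.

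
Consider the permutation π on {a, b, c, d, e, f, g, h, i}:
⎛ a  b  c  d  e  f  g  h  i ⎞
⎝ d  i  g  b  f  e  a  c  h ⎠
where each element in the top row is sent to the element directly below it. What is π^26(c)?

i

Tracing c → g → … returns to c after 7 steps, so c lies in a 7-cycle (a d b i h c g).
Since the cycle has length 7, π^26 acts on it the same as π^5 (26 mod 7 = 5).
Advancing 5 steps from c: c → g → a → d → b → i.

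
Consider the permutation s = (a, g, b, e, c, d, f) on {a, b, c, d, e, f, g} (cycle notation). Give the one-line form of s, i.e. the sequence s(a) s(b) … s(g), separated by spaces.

Image by image: a↦g, b↦e, c↦d, d↦f, e↦c, f↦a, g↦b.
Listing these in domain order gives g e d f c a b.

g e d f c a b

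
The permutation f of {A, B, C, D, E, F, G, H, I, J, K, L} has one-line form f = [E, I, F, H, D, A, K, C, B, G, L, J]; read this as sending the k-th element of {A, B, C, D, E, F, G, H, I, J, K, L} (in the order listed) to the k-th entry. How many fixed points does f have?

No element satisfies f(x) = x, so there are 0 fixed points.

0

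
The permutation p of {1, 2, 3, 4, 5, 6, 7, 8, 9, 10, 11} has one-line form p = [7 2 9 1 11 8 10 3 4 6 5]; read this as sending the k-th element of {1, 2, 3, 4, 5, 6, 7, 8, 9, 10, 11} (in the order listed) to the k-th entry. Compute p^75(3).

1

Tracing 3 → 9 → … returns to 3 after 8 steps, so 3 lies in an 8-cycle (1, 7, 10, 6, 8, 3, 9, 4).
Powers repeat with period 8 on this cycle, and 75 mod 8 = 3, so p^75(3) = p^3(3).
Advancing 3 steps from 3: 3 → 9 → 4 → 1.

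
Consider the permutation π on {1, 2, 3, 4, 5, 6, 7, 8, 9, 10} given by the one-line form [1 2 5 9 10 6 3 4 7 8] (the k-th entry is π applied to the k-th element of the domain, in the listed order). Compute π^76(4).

Tracing 4 → 9 → … returns to 4 after 7 steps, so 4 lies in a 7-cycle (3 5 10 8 4 9 7).
Powers repeat with period 7 on this cycle, and 76 mod 7 = 6, so π^76(4) = π^6(4).
Stepping 6 places around the cycle: 4 → 9 → 7 → 3 → 5 → 10 → 8.

8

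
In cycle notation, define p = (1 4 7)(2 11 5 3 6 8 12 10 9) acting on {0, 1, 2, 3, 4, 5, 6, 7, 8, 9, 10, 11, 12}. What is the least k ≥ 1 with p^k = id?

9

The cycle type of p is (9, 3, 1).
The order of p is the least common multiple of its cycle lengths: lcm(9, 3) = 9.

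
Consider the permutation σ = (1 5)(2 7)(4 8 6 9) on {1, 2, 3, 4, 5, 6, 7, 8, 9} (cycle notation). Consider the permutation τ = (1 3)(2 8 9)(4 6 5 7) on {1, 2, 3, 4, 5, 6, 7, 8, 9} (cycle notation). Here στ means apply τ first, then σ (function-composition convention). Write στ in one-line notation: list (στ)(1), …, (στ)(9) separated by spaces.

(στ)(x) = σ(τ(x)). Computing each image: σ(τ(1)) = σ(3) = 3, σ(τ(2)) = σ(8) = 6, σ(τ(3)) = σ(1) = 5, σ(τ(4)) = σ(6) = 9, σ(τ(5)) = σ(7) = 2, σ(τ(6)) = σ(5) = 1, σ(τ(7)) = σ(4) = 8, σ(τ(8)) = σ(9) = 4, σ(τ(9)) = σ(2) = 7.
Hence στ = [3 6 5 9 2 1 8 4 7].

3 6 5 9 2 1 8 4 7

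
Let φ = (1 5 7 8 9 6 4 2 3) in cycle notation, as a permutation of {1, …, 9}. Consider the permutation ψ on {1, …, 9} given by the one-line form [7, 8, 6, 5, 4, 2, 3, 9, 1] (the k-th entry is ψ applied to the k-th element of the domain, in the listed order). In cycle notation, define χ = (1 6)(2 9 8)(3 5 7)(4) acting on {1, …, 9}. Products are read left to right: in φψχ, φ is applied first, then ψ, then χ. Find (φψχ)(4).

Chase 4: φ(4) = 2; ψ(2) = 8; χ(8) = 2. Hence (φψχ)(4) = 2.

2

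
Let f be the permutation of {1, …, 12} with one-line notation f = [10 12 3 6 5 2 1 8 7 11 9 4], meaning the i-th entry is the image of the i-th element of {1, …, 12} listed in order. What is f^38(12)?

6

Tracing 12 → 4 → … returns to 12 after 4 steps, so 12 lies in a 4-cycle (2, 12, 4, 6).
On a 4-cycle, f^4 is the identity, so f^38 = f^2 there (38 ≡ 2 mod 4).
Stepping 2 places around the cycle: 12 → 4 → 6.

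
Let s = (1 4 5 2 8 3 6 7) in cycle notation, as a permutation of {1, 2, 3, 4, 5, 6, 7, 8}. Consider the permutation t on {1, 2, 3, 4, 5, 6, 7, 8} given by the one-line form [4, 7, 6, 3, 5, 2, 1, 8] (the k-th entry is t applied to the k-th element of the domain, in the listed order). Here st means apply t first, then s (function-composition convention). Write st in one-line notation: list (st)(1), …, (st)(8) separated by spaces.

For each element, apply t then s: 1 → 4 → 5; 2 → 7 → 1; 3 → 6 → 7; 4 → 3 → 6; 5 → 5 → 2; 6 → 2 → 8; 7 → 1 → 4; 8 → 8 → 3.
Collecting the images, st = [5 1 7 6 2 8 4 3].

5 1 7 6 2 8 4 3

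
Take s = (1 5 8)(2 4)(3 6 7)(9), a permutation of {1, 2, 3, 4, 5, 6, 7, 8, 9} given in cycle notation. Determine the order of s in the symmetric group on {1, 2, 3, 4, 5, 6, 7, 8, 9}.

The disjoint cycles have lengths 3, 3, 2, 1.
Since disjoint cycles commute, ord(s) = lcm(3, 3, 2) = 6.

6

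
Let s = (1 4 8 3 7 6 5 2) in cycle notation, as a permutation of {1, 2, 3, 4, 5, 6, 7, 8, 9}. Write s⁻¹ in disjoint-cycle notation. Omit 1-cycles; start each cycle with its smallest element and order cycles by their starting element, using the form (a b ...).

(1 2 5 6 7 3 8 4)

If s sends a → b within a cycle, s⁻¹ sends b → a; equivalently, reverse each cycle.
After reversing and putting each cycle's least element first, s⁻¹ = (1 2 5 6 7 3 8 4).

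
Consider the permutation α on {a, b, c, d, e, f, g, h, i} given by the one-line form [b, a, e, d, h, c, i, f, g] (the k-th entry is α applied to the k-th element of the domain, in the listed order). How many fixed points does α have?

1

The fixed points (elements with α(x) = x) are {d}, so there is 1.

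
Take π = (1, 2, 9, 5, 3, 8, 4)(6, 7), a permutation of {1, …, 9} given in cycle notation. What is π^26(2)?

2 lies in the 7-cycle (1, 2, 9, 5, 3, 8, 4).
Since the cycle has length 7, π^26 acts on it the same as π^5 (26 mod 7 = 5).
Stepping 5 places around the cycle: 2 → 9 → 5 → 3 → 8 → 4.

4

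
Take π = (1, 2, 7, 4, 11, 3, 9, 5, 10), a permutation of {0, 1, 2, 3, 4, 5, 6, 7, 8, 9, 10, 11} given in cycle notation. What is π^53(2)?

2 lies in the 9-cycle (1, 2, 7, 4, 11, 3, 9, 5, 10).
Powers repeat with period 9 on this cycle, and 53 mod 9 = 8, so π^53(2) = π^8(2).
Advancing 8 steps from 2: 2 → 7 → 4 → 11 → 3 → 9 → 5 → 10 → 1.

1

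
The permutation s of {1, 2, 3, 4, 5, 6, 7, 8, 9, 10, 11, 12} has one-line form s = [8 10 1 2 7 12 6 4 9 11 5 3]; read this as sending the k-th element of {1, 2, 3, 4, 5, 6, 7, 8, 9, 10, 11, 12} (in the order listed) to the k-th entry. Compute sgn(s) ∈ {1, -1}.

1

In disjoint-cycle form the cycle lengths are 11, 1.
A cycle is odd iff its length is even; s has 0 even-length cycles, so sgn(s) = (−1)^0 and s is even.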